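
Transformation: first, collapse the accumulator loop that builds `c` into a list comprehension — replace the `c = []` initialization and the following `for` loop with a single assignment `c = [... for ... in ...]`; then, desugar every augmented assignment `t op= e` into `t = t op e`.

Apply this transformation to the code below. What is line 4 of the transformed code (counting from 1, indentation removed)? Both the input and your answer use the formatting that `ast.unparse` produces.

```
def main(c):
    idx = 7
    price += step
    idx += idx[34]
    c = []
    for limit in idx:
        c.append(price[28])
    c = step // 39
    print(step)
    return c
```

idx = idx + idx[34]

Transformed code:
def main(c):
    idx = 7
    price = price + step
    idx = idx + idx[34]
    c = [price[28] for limit in idx]
    c = step // 39
    print(step)
    return c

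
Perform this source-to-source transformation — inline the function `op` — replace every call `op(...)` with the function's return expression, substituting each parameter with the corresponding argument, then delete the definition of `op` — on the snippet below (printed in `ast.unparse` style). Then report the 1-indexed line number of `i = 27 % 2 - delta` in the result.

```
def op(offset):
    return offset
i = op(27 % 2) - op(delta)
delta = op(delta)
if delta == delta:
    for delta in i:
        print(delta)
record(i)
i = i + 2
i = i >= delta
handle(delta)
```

Transformed code:
i = 27 % 2 - delta
delta = delta
if delta == delta:
    for delta in i:
        print(delta)
record(i)
i = i + 2
i = i >= delta
handle(delta)

1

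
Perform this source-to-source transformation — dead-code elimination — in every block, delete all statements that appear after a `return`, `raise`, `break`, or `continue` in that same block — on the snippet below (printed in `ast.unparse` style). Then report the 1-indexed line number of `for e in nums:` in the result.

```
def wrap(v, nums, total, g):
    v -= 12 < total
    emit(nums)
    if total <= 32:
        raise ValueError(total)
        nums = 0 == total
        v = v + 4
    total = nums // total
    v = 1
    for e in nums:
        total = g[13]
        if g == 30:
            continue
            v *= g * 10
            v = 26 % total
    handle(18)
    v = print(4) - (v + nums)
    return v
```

Transformed code:
def wrap(v, nums, total, g):
    v -= 12 < total
    emit(nums)
    if total <= 32:
        raise ValueError(total)
    total = nums // total
    v = 1
    for e in nums:
        total = g[13]
        if g == 30:
            continue
    handle(18)
    v = print(4) - (v + nums)
    return v

8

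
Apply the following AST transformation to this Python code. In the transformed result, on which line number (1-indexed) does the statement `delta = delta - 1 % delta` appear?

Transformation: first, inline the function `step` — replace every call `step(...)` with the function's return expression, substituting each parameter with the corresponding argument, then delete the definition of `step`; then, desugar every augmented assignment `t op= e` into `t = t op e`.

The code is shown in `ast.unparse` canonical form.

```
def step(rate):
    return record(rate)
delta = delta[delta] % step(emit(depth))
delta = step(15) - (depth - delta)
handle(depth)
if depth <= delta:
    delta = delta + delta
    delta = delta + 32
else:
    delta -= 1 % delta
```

8

Transformed code:
delta = delta[delta] % record(emit(depth))
delta = record(15) - (depth - delta)
handle(depth)
if depth <= delta:
    delta = delta + delta
    delta = delta + 32
else:
    delta = delta - 1 % delta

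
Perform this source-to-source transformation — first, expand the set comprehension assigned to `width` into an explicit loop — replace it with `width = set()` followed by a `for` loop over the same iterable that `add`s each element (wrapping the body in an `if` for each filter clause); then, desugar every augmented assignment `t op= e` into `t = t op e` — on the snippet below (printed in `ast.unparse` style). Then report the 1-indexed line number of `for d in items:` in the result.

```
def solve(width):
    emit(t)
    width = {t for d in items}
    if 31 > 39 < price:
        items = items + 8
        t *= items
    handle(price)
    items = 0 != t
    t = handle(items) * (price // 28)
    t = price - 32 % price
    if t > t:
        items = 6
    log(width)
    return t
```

4

Transformed code:
def solve(width):
    emit(t)
    width = set()
    for d in items:
        width.add(t)
    if 31 > 39 < price:
        items = items + 8
        t = t * items
    handle(price)
    items = 0 != t
    t = handle(items) * (price // 28)
    t = price - 32 % price
    if t > t:
        items = 6
    log(width)
    return t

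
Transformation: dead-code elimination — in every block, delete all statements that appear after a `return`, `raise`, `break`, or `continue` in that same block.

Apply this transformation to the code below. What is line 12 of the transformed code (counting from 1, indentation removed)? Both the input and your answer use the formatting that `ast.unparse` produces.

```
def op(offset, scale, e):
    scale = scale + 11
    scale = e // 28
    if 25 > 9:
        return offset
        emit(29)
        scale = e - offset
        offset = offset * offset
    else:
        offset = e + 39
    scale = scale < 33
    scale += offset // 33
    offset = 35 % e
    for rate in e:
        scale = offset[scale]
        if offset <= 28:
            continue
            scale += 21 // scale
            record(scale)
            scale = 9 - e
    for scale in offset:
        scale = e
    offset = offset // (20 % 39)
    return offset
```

scale = offset[scale]

Transformed code:
def op(offset, scale, e):
    scale = scale + 11
    scale = e // 28
    if 25 > 9:
        return offset
    else:
        offset = e + 39
    scale = scale < 33
    scale += offset // 33
    offset = 35 % e
    for rate in e:
        scale = offset[scale]
        if offset <= 28:
            continue
    for scale in offset:
        scale = e
    offset = offset // (20 % 39)
    return offset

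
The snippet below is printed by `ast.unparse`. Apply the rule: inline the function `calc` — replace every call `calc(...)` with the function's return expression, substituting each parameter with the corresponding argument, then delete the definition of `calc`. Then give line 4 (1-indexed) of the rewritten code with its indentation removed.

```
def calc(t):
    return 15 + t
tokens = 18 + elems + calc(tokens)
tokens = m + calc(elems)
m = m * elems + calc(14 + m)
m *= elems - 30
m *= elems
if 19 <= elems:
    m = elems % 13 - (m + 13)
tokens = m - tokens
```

m *= elems - 30

Transformed code:
tokens = 18 + elems + (15 + tokens)
tokens = m + (15 + elems)
m = m * elems + (15 + (14 + m))
m *= elems - 30
m *= elems
if 19 <= elems:
    m = elems % 13 - (m + 13)
tokens = m - tokens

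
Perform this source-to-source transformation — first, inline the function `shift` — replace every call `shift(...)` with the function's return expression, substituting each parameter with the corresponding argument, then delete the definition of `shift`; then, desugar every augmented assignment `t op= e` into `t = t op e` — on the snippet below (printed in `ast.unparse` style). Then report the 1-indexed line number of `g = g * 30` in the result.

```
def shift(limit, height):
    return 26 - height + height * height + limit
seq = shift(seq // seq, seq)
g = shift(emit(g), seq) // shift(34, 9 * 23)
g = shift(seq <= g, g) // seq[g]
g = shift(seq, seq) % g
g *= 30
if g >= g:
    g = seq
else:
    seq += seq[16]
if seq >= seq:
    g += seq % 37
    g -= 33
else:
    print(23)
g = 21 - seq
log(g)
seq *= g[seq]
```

Transformed code:
seq = 26 - seq + seq * seq + seq // seq
g = (26 - seq + seq * seq + emit(g)) // (26 - 9 * 23 + 9 * 23 * (9 * 23) + 34)
g = (26 - g + g * g + (seq <= g)) // seq[g]
g = (26 - seq + seq * seq + seq) % g
g = g * 30
if g >= g:
    g = seq
else:
    seq = seq + seq[16]
if seq >= seq:
    g = g + seq % 37
    g = g - 33
else:
    print(23)
g = 21 - seq
log(g)
seq = seq * g[seq]

5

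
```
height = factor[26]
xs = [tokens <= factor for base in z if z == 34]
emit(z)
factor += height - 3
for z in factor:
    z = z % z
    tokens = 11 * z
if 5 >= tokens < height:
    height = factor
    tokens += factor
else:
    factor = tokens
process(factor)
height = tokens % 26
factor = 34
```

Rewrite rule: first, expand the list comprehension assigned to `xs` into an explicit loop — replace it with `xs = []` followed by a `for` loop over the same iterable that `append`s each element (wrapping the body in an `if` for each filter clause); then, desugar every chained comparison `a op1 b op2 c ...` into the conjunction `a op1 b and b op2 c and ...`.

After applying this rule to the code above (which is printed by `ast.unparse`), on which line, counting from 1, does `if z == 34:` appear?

4

Transformed code:
height = factor[26]
xs = []
for base in z:
    if z == 34:
        xs.append(tokens <= factor)
emit(z)
factor += height - 3
for z in factor:
    z = z % z
    tokens = 11 * z
if 5 >= tokens and tokens < height:
    height = factor
    tokens += factor
else:
    factor = tokens
process(factor)
height = tokens % 26
factor = 34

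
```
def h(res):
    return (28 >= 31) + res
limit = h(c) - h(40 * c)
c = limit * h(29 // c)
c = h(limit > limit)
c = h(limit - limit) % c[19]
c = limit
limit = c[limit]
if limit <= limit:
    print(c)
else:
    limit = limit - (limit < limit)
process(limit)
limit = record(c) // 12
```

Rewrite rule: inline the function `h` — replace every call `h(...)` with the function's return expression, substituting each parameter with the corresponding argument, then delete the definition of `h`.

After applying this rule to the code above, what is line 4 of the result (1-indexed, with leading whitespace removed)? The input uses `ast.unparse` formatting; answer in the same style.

c = ((28 >= 31) + (limit - limit)) % c[19]

Transformed code:
limit = (28 >= 31) + c - ((28 >= 31) + 40 * c)
c = limit * ((28 >= 31) + 29 // c)
c = (28 >= 31) + (limit > limit)
c = ((28 >= 31) + (limit - limit)) % c[19]
c = limit
limit = c[limit]
if limit <= limit:
    print(c)
else:
    limit = limit - (limit < limit)
process(limit)
limit = record(c) // 12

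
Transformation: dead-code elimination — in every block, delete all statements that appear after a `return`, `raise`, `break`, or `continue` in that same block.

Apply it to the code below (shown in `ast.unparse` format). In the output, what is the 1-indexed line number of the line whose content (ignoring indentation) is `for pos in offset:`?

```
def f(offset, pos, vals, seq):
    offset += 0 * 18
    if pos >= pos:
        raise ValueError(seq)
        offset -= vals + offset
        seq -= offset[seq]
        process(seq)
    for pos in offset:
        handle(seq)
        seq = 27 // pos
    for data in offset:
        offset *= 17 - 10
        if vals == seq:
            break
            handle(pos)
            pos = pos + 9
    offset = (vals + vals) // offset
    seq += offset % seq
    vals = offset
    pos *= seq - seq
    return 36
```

5

Transformed code:
def f(offset, pos, vals, seq):
    offset += 0 * 18
    if pos >= pos:
        raise ValueError(seq)
    for pos in offset:
        handle(seq)
        seq = 27 // pos
    for data in offset:
        offset *= 17 - 10
        if vals == seq:
            break
    offset = (vals + vals) // offset
    seq += offset % seq
    vals = offset
    pos *= seq - seq
    return 36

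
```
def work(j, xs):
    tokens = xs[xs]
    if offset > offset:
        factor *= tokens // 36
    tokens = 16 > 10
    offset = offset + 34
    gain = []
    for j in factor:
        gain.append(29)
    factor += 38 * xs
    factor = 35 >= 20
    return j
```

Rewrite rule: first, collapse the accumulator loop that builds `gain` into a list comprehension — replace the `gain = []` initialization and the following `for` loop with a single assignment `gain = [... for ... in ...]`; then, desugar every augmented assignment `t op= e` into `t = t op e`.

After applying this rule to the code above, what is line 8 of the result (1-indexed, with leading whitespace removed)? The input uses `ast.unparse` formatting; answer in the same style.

factor = factor + 38 * xs

Transformed code:
def work(j, xs):
    tokens = xs[xs]
    if offset > offset:
        factor = factor * (tokens // 36)
    tokens = 16 > 10
    offset = offset + 34
    gain = [29 for j in factor]
    factor = factor + 38 * xs
    factor = 35 >= 20
    return j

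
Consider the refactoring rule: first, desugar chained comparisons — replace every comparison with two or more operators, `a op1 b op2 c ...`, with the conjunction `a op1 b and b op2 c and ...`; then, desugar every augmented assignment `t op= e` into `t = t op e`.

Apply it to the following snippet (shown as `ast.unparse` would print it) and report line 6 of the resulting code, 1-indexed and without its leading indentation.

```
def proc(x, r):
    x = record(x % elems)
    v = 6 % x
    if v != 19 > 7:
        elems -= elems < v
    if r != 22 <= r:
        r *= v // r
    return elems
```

Transformed code:
def proc(x, r):
    x = record(x % elems)
    v = 6 % x
    if v != 19 and 19 > 7:
        elems = elems - (elems < v)
    if r != 22 and 22 <= r:
        r = r * (v // r)
    return elems

if r != 22 and 22 <= r:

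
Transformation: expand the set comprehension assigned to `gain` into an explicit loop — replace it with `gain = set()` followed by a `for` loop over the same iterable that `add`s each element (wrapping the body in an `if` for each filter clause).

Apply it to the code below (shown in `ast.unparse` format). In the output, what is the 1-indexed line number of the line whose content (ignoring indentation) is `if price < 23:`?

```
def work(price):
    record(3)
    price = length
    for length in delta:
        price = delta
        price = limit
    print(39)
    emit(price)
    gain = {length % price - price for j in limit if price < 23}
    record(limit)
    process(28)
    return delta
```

11

Transformed code:
def work(price):
    record(3)
    price = length
    for length in delta:
        price = delta
        price = limit
    print(39)
    emit(price)
    gain = set()
    for j in limit:
        if price < 23:
            gain.add(length % price - price)
    record(limit)
    process(28)
    return delta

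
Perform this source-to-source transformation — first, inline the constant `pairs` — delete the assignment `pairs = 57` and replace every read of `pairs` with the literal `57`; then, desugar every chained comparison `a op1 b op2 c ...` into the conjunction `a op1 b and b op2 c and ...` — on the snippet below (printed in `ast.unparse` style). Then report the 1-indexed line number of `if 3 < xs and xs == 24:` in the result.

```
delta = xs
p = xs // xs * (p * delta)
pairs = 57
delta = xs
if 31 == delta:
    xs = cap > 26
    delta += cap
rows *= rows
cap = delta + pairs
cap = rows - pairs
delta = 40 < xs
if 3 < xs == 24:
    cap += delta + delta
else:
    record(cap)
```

11

Transformed code:
delta = xs
p = xs // xs * (p * delta)
delta = xs
if 31 == delta:
    xs = cap > 26
    delta += cap
rows *= rows
cap = delta + 57
cap = rows - 57
delta = 40 < xs
if 3 < xs and xs == 24:
    cap += delta + delta
else:
    record(cap)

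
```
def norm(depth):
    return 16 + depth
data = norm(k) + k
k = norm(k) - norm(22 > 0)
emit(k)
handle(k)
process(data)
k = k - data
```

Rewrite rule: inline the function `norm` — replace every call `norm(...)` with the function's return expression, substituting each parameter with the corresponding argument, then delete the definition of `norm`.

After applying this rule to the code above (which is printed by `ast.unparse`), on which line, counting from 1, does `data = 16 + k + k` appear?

Transformed code:
data = 16 + k + k
k = 16 + k - (16 + (22 > 0))
emit(k)
handle(k)
process(data)
k = k - data

1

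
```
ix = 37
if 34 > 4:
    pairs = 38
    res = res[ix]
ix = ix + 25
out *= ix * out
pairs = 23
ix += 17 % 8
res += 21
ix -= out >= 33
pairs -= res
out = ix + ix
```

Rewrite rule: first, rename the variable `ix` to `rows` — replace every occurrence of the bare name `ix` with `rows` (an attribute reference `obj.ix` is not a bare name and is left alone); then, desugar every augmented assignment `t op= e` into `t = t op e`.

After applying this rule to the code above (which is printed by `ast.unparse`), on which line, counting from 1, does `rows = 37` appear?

1

Transformed code:
rows = 37
if 34 > 4:
    pairs = 38
    res = res[rows]
rows = rows + 25
out = out * (rows * out)
pairs = 23
rows = rows + 17 % 8
res = res + 21
rows = rows - (out >= 33)
pairs = pairs - res
out = rows + rows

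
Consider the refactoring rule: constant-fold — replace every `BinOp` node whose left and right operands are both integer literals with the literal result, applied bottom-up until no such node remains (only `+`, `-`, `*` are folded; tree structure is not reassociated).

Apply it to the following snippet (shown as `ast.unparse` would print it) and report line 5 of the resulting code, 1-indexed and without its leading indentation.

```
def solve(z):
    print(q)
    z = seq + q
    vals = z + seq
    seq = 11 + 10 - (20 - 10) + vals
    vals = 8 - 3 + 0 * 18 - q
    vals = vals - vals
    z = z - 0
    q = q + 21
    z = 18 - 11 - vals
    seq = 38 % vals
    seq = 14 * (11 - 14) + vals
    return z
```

Transformed code:
def solve(z):
    print(q)
    z = seq + q
    vals = z + seq
    seq = 11 + vals
    vals = 5 - q
    vals = vals - vals
    z = z - 0
    q = q + 21
    z = 7 - vals
    seq = 38 % vals
    seq = -42 + vals
    return z

seq = 11 + vals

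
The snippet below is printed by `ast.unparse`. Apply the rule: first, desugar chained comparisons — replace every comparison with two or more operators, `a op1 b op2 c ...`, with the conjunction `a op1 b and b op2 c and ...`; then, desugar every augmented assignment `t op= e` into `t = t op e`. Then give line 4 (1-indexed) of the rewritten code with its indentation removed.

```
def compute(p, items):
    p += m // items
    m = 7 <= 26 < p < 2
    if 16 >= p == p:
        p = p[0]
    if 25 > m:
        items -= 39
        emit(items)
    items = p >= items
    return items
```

Transformed code:
def compute(p, items):
    p = p + m // items
    m = 7 <= 26 and 26 < p and (p < 2)
    if 16 >= p and p == p:
        p = p[0]
    if 25 > m:
        items = items - 39
        emit(items)
    items = p >= items
    return items

if 16 >= p and p == p:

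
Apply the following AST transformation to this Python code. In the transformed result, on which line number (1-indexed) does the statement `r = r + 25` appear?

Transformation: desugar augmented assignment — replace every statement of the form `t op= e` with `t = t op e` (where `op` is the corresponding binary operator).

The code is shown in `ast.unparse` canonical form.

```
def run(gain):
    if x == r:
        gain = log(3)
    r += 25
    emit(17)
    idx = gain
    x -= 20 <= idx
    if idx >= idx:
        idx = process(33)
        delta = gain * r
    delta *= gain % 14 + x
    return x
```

4

Transformed code:
def run(gain):
    if x == r:
        gain = log(3)
    r = r + 25
    emit(17)
    idx = gain
    x = x - (20 <= idx)
    if idx >= idx:
        idx = process(33)
        delta = gain * r
    delta = delta * (gain % 14 + x)
    return x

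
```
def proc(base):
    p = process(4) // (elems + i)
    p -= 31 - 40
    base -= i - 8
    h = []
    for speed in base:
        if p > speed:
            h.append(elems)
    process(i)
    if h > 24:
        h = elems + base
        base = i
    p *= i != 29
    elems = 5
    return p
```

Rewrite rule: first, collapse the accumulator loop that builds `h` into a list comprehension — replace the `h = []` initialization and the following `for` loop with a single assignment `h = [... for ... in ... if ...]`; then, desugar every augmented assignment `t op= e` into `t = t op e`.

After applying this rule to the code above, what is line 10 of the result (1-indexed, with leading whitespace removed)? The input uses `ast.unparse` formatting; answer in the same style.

Transformed code:
def proc(base):
    p = process(4) // (elems + i)
    p = p - (31 - 40)
    base = base - (i - 8)
    h = [elems for speed in base if p > speed]
    process(i)
    if h > 24:
        h = elems + base
        base = i
    p = p * (i != 29)
    elems = 5
    return p

p = p * (i != 29)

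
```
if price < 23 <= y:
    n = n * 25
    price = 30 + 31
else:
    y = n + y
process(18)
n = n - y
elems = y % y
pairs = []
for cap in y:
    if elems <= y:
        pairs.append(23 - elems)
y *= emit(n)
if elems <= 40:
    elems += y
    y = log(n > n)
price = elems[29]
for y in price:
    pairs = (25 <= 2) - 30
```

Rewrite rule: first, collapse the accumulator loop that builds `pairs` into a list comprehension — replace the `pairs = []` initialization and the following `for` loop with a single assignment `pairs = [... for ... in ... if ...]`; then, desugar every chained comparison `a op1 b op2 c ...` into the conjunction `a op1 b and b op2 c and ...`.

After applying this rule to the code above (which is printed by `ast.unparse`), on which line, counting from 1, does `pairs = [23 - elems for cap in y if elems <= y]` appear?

9

Transformed code:
if price < 23 and 23 <= y:
    n = n * 25
    price = 30 + 31
else:
    y = n + y
process(18)
n = n - y
elems = y % y
pairs = [23 - elems for cap in y if elems <= y]
y *= emit(n)
if elems <= 40:
    elems += y
    y = log(n > n)
price = elems[29]
for y in price:
    pairs = (25 <= 2) - 30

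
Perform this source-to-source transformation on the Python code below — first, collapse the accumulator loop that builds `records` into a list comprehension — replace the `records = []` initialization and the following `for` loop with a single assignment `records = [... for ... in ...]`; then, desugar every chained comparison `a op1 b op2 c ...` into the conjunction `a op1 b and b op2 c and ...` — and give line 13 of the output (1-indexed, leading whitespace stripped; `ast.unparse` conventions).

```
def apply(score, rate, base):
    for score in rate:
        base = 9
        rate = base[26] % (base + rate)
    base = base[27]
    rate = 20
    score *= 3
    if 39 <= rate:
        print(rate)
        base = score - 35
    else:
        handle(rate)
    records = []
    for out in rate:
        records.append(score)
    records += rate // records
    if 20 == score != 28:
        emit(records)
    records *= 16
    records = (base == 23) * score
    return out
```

Transformed code:
def apply(score, rate, base):
    for score in rate:
        base = 9
        rate = base[26] % (base + rate)
    base = base[27]
    rate = 20
    score *= 3
    if 39 <= rate:
        print(rate)
        base = score - 35
    else:
        handle(rate)
    records = [score for out in rate]
    records += rate // records
    if 20 == score and score != 28:
        emit(records)
    records *= 16
    records = (base == 23) * score
    return out

records = [score for out in rate]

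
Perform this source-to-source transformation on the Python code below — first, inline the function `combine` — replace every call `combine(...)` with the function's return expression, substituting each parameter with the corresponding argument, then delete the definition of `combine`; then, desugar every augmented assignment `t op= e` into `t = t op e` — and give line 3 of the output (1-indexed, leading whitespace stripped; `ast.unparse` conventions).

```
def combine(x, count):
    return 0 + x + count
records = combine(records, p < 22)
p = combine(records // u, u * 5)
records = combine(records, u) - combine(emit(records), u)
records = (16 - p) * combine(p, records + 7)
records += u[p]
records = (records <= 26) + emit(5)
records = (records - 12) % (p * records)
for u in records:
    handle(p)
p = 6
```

records = 0 + records + u - (0 + emit(records) + u)

Transformed code:
records = 0 + records + (p < 22)
p = 0 + records // u + u * 5
records = 0 + records + u - (0 + emit(records) + u)
records = (16 - p) * (0 + p + (records + 7))
records = records + u[p]
records = (records <= 26) + emit(5)
records = (records - 12) % (p * records)
for u in records:
    handle(p)
p = 6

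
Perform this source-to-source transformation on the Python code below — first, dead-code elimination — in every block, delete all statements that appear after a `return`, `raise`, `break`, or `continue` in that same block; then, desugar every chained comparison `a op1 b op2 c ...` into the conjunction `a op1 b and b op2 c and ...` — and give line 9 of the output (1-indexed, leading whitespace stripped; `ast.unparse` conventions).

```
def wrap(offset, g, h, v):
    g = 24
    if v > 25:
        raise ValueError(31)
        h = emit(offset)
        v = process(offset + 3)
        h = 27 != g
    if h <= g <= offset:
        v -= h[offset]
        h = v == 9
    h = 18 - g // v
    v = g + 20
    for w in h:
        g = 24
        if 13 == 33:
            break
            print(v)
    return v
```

v = g + 20

Transformed code:
def wrap(offset, g, h, v):
    g = 24
    if v > 25:
        raise ValueError(31)
    if h <= g and g <= offset:
        v -= h[offset]
        h = v == 9
    h = 18 - g // v
    v = g + 20
    for w in h:
        g = 24
        if 13 == 33:
            break
    return v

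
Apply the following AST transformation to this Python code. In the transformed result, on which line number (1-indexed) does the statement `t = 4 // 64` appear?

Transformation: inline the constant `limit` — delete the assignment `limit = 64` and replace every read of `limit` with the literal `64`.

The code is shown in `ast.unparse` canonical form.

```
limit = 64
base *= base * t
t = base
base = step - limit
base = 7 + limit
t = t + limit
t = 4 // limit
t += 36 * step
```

6

Transformed code:
base *= base * t
t = base
base = step - 64
base = 7 + 64
t = t + 64
t = 4 // 64
t += 36 * step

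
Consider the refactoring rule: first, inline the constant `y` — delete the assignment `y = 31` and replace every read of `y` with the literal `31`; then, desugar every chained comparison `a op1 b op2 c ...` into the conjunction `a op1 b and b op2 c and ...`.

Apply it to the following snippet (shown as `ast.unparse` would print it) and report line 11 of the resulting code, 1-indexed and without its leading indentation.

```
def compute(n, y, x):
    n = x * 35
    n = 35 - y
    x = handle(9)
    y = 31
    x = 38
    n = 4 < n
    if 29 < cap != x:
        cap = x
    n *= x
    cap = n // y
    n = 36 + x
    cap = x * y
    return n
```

Transformed code:
def compute(n, y, x):
    n = x * 35
    n = 35 - 31
    x = handle(9)
    x = 38
    n = 4 < n
    if 29 < cap and cap != x:
        cap = x
    n *= x
    cap = n // 31
    n = 36 + x
    cap = x * 31
    return n

n = 36 + x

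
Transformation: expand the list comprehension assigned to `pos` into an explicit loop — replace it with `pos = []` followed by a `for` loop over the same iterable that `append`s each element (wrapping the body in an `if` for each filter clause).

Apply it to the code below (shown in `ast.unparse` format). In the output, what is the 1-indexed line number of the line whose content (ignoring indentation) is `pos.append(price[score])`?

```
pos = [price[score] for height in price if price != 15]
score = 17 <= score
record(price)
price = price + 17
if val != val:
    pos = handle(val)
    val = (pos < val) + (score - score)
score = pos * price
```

4

Transformed code:
pos = []
for height in price:
    if price != 15:
        pos.append(price[score])
score = 17 <= score
record(price)
price = price + 17
if val != val:
    pos = handle(val)
    val = (pos < val) + (score - score)
score = pos * price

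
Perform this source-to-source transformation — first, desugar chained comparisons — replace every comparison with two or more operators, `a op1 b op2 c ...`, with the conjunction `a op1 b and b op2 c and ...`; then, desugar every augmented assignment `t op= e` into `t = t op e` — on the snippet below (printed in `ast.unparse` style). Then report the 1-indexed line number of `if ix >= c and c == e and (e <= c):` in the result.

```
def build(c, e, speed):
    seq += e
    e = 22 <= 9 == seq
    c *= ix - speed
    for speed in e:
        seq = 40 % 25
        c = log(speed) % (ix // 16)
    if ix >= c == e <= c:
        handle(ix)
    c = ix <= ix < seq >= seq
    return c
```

8

Transformed code:
def build(c, e, speed):
    seq = seq + e
    e = 22 <= 9 and 9 == seq
    c = c * (ix - speed)
    for speed in e:
        seq = 40 % 25
        c = log(speed) % (ix // 16)
    if ix >= c and c == e and (e <= c):
        handle(ix)
    c = ix <= ix and ix < seq and (seq >= seq)
    return c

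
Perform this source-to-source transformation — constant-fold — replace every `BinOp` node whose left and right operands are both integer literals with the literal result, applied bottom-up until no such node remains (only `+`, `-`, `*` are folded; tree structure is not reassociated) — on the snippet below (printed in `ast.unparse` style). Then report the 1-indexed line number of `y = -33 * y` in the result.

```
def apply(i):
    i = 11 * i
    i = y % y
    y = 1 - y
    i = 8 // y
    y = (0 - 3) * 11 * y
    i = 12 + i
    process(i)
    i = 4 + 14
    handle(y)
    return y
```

Transformed code:
def apply(i):
    i = 11 * i
    i = y % y
    y = 1 - y
    i = 8 // y
    y = -33 * y
    i = 12 + i
    process(i)
    i = 18
    handle(y)
    return y

6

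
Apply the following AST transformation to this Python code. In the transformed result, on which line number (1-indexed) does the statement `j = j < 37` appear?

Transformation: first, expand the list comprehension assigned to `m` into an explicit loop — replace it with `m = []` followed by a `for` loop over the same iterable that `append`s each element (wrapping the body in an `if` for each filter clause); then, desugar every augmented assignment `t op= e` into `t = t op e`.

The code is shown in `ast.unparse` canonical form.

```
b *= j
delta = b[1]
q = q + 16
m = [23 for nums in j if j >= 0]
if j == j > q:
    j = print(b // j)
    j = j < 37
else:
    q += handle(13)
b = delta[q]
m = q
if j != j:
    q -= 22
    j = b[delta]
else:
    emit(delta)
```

10

Transformed code:
b = b * j
delta = b[1]
q = q + 16
m = []
for nums in j:
    if j >= 0:
        m.append(23)
if j == j > q:
    j = print(b // j)
    j = j < 37
else:
    q = q + handle(13)
b = delta[q]
m = q
if j != j:
    q = q - 22
    j = b[delta]
else:
    emit(delta)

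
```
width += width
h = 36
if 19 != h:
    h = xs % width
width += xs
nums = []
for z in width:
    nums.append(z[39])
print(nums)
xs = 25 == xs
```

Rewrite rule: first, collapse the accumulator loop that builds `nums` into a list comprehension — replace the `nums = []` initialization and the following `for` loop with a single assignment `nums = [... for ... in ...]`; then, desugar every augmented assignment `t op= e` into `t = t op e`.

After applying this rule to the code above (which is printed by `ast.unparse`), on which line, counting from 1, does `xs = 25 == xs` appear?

Transformed code:
width = width + width
h = 36
if 19 != h:
    h = xs % width
width = width + xs
nums = [z[39] for z in width]
print(nums)
xs = 25 == xs

8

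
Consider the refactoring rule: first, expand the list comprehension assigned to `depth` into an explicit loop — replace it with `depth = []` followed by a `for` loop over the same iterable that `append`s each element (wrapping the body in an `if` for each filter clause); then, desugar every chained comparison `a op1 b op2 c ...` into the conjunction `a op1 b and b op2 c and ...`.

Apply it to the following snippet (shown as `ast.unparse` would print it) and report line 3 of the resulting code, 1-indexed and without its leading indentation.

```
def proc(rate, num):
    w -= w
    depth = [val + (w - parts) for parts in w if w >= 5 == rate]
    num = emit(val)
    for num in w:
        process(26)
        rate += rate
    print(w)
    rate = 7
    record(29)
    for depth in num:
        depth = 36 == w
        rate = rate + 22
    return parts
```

depth = []

Transformed code:
def proc(rate, num):
    w -= w
    depth = []
    for parts in w:
        if w >= 5 and 5 == rate:
            depth.append(val + (w - parts))
    num = emit(val)
    for num in w:
        process(26)
        rate += rate
    print(w)
    rate = 7
    record(29)
    for depth in num:
        depth = 36 == w
        rate = rate + 22
    return parts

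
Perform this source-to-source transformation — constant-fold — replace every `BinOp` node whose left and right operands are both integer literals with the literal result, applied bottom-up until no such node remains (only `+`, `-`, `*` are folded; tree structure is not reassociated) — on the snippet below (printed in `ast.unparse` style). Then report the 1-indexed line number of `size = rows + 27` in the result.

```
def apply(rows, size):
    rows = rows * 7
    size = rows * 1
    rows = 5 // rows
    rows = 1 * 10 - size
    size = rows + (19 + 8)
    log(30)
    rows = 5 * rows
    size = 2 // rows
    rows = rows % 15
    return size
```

6

Transformed code:
def apply(rows, size):
    rows = rows * 7
    size = rows * 1
    rows = 5 // rows
    rows = 10 - size
    size = rows + 27
    log(30)
    rows = 5 * rows
    size = 2 // rows
    rows = rows % 15
    return size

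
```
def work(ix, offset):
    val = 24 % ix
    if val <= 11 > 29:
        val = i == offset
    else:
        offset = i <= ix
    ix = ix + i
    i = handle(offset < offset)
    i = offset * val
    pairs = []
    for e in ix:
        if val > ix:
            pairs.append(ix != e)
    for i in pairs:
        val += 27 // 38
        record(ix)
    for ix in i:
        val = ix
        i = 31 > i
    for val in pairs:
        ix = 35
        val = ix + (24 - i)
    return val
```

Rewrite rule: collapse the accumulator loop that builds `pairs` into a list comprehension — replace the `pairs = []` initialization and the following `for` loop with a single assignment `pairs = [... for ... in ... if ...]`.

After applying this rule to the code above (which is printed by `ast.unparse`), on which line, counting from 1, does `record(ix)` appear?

13

Transformed code:
def work(ix, offset):
    val = 24 % ix
    if val <= 11 > 29:
        val = i == offset
    else:
        offset = i <= ix
    ix = ix + i
    i = handle(offset < offset)
    i = offset * val
    pairs = [ix != e for e in ix if val > ix]
    for i in pairs:
        val += 27 // 38
        record(ix)
    for ix in i:
        val = ix
        i = 31 > i
    for val in pairs:
        ix = 35
        val = ix + (24 - i)
    return val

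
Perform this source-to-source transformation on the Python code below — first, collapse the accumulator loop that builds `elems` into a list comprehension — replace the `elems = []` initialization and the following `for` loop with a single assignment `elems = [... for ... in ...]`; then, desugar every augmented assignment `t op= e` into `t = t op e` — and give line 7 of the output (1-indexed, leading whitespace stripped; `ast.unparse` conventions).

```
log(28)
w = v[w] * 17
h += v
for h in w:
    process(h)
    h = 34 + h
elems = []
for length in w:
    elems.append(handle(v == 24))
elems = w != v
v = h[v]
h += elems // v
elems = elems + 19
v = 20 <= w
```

Transformed code:
log(28)
w = v[w] * 17
h = h + v
for h in w:
    process(h)
    h = 34 + h
elems = [handle(v == 24) for length in w]
elems = w != v
v = h[v]
h = h + elems // v
elems = elems + 19
v = 20 <= w

elems = [handle(v == 24) for length in w]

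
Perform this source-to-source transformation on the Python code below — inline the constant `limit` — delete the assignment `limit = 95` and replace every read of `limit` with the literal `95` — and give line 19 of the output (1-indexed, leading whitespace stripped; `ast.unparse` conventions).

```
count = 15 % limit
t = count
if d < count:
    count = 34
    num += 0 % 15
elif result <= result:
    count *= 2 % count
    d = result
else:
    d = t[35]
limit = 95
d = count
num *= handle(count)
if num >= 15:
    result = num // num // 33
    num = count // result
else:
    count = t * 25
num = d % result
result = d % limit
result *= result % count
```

Transformed code:
count = 15 % 95
t = count
if d < count:
    count = 34
    num += 0 % 15
elif result <= result:
    count *= 2 % count
    d = result
else:
    d = t[35]
d = count
num *= handle(count)
if num >= 15:
    result = num // num // 33
    num = count // result
else:
    count = t * 25
num = d % result
result = d % 95
result *= result % count

result = d % 95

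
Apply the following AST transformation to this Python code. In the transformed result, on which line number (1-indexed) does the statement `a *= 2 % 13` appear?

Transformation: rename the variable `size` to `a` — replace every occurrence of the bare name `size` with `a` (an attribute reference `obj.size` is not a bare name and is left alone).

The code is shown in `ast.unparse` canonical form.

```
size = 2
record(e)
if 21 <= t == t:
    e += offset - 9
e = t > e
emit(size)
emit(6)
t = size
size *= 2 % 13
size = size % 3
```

Transformed code:
a = 2
record(e)
if 21 <= t == t:
    e += offset - 9
e = t > e
emit(a)
emit(6)
t = a
a *= 2 % 13
a = a % 3

9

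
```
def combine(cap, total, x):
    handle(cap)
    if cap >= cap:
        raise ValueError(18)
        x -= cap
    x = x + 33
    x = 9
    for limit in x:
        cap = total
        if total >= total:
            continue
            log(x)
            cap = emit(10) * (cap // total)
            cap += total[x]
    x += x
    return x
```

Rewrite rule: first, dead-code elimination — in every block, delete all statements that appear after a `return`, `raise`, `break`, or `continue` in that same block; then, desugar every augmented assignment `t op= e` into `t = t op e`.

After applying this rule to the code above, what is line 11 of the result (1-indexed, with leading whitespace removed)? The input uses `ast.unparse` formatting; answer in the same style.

x = x + x

Transformed code:
def combine(cap, total, x):
    handle(cap)
    if cap >= cap:
        raise ValueError(18)
    x = x + 33
    x = 9
    for limit in x:
        cap = total
        if total >= total:
            continue
    x = x + x
    return x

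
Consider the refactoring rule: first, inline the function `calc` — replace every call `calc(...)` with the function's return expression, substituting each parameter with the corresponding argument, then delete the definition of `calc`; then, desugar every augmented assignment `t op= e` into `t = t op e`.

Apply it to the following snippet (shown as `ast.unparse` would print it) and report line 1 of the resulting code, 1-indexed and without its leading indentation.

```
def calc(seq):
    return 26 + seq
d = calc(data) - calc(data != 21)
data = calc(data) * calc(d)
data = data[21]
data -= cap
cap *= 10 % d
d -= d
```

Transformed code:
d = 26 + data - (26 + (data != 21))
data = (26 + data) * (26 + d)
data = data[21]
data = data - cap
cap = cap * (10 % d)
d = d - d

d = 26 + data - (26 + (data != 21))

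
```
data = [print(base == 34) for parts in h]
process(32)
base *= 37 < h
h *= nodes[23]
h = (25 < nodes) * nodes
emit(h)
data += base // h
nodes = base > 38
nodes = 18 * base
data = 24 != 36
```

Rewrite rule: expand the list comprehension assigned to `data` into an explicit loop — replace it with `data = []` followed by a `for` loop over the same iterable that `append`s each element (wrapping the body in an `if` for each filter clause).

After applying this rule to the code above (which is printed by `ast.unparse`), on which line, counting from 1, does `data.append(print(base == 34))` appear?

3

Transformed code:
data = []
for parts in h:
    data.append(print(base == 34))
process(32)
base *= 37 < h
h *= nodes[23]
h = (25 < nodes) * nodes
emit(h)
data += base // h
nodes = base > 38
nodes = 18 * base
data = 24 != 36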